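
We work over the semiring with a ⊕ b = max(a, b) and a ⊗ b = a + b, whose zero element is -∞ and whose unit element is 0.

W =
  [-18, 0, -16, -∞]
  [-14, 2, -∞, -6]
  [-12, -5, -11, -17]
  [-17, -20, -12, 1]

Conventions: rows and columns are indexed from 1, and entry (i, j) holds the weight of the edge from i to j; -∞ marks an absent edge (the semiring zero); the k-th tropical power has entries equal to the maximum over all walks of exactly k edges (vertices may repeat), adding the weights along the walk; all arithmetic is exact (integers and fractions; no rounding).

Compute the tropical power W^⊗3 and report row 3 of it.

W^⊗2:
  [-14, 2, -27, -6]
  [-12, 4, -18, -4]
  [-19, -3, -22, -11]
  [-16, -17, -11, 2]
W^⊗3:
  [-12, 4, -18, -4]
  [-10, 6, -16, -2]
  [-17, -1, -23, -9]
  [-15, -15, -10, 3]
Answer: row 3 of W^⊗3 = [-17, -1, -23, -9]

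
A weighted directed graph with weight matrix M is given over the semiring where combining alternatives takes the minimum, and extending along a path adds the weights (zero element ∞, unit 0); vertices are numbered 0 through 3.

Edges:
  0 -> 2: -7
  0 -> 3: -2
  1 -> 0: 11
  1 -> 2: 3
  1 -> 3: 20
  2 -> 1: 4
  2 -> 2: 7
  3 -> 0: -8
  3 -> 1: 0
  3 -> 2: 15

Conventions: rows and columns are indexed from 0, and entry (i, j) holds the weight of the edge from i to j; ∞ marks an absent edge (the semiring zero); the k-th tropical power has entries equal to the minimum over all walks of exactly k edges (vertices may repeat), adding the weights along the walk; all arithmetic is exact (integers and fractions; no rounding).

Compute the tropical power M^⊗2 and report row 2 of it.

M^⊗2:
  [-10, -3, 0, ∞]
  [12, 7, 4, 9]
  [15, 11, 7, 24]
  [11, 19, -15, -10]
Answer: row 2 of M^⊗2 = [15, 11, 7, 24]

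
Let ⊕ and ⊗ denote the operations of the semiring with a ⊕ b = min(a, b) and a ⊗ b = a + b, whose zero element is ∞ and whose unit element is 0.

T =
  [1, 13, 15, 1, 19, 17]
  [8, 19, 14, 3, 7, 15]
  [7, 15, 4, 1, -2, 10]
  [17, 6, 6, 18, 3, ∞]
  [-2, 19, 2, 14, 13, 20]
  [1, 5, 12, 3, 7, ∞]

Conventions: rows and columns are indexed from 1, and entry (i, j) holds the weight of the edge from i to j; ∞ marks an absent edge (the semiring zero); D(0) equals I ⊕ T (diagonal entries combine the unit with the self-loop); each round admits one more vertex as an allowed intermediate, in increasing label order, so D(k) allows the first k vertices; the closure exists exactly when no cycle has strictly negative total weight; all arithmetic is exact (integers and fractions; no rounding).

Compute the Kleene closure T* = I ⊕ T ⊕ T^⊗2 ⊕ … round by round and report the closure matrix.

D(0):
  [0, 13, 15, 1, 19, 17]
  [8, 0, 14, 3, 7, 15]
  [7, 15, 0, 1, -2, 10]
  [17, 6, 6, 0, 3, ∞]
  [-2, 19, 2, 14, 0, 20]
  [1, 5, 12, 3, 7, 0]
D(1):
  [0, 13, 15, 1, 19, 17]
  [8, 0, 14, 3, 7, 15]
  [7, 15, 0, 1, -2, 10]
  [17, 6, 6, 0, 3, 34]
  [-2, 11, 2, -1, 0, 15]
  [1, 5, 12, 2, 7, 0]
D(2):
  [0, 13, 15, 1, 19, 17]
  [8, 0, 14, 3, 7, 15]
  [7, 15, 0, 1, -2, 10]
  [14, 6, 6, 0, 3, 21]
  [-2, 11, 2, -1, 0, 15]
  [1, 5, 12, 2, 7, 0]
D(3):
  [0, 13, 15, 1, 13, 17]
  [8, 0, 14, 3, 7, 15]
  [7, 15, 0, 1, -2, 10]
  [13, 6, 6, 0, 3, 16]
  [-2, 11, 2, -1, 0, 12]
  [1, 5, 12, 2, 7, 0]
D(4):
  [0, 7, 7, 1, 4, 17]
  [8, 0, 9, 3, 6, 15]
  [7, 7, 0, 1, -2, 10]
  [13, 6, 6, 0, 3, 16]
  [-2, 5, 2, -1, 0, 12]
  [1, 5, 8, 2, 5, 0]
D(5):
  [0, 7, 6, 1, 4, 16]
  [4, 0, 8, 3, 6, 15]
  [-4, 3, 0, -3, -2, 10]
  [1, 6, 5, 0, 3, 15]
  [-2, 5, 2, -1, 0, 12]
  [1, 5, 7, 2, 5, 0]
D(6):
  [0, 7, 6, 1, 4, 16]
  [4, 0, 8, 3, 6, 15]
  [-4, 3, 0, -3, -2, 10]
  [1, 6, 5, 0, 3, 15]
  [-2, 5, 2, -1, 0, 12]
  [1, 5, 7, 2, 5, 0]
Answer: T* = [[0, 7, 6, 1, 4, 16], [4, 0, 8, 3, 6, 15], [-4, 3, 0, -3, -2, 10], [1, 6, 5, 0, 3, 15], [-2, 5, 2, -1, 0, 12], [1, 5, 7, 2, 5, 0]]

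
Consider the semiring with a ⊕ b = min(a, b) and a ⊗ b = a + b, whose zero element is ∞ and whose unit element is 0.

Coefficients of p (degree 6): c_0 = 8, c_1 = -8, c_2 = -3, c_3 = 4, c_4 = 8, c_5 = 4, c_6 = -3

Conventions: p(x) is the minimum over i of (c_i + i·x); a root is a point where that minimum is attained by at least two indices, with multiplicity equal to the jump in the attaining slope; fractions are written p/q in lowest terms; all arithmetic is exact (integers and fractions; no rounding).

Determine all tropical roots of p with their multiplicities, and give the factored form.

hull edge (i=0, c=8) to (i=1, c=-8): slope -16, span 1
hull edge (i=1, c=-8) to (i=6, c=-3): slope 1, span 5
Factored form: p(x) = -3 ⊗ (x ⊕ (-1)) ⊗ (x ⊕ (-1)) ⊗ (x ⊕ (-1)) ⊗ (x ⊕ (-1)) ⊗ (x ⊕ (-1)) ⊗ (x ⊕ 16)
Answer: roots = -1 (mult 5), 16 (mult 1)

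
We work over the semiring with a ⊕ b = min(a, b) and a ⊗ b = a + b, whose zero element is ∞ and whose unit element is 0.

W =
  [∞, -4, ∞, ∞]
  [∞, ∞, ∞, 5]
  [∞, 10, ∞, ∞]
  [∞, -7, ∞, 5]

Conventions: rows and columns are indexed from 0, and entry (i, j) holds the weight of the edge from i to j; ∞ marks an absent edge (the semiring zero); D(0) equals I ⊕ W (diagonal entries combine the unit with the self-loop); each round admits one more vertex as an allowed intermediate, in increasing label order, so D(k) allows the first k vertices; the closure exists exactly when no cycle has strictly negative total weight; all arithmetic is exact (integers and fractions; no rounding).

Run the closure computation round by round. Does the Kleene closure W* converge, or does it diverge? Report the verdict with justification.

D(0):
  [0, -4, ∞, ∞]
  [∞, 0, ∞, 5]
  [∞, 10, 0, ∞]
  [∞, -7, ∞, 0]
D(1):
  [0, -4, ∞, ∞]
  [∞, 0, ∞, 5]
  [∞, 10, 0, ∞]
  [∞, -7, ∞, 0]
Detection: at round 2, diagonal entry (3, 3) turns strictly negative.
Key observation: the cycle 3->1->3 has total weight (-7) + 5, which is strictly negative.
Answer: DIVERGES — negative cycle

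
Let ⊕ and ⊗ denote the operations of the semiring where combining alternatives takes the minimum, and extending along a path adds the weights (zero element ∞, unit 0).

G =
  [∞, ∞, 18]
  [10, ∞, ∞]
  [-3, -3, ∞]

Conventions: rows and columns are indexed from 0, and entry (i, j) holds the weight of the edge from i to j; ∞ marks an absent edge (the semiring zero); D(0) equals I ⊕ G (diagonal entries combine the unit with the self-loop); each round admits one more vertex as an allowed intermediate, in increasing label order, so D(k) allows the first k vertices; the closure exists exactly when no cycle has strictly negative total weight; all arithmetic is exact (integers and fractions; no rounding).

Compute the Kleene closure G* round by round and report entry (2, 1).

D(0):
  [0, ∞, 18]
  [10, 0, ∞]
  [-3, -3, 0]
D(1):
  [0, ∞, 18]
  [10, 0, 28]
  [-3, -3, 0]
D(2):
  [0, ∞, 18]
  [10, 0, 28]
  [-3, -3, 0]
D(3):
  [0, 15, 18]
  [10, 0, 28]
  [-3, -3, 0]
Answer: G*[2][1] = -3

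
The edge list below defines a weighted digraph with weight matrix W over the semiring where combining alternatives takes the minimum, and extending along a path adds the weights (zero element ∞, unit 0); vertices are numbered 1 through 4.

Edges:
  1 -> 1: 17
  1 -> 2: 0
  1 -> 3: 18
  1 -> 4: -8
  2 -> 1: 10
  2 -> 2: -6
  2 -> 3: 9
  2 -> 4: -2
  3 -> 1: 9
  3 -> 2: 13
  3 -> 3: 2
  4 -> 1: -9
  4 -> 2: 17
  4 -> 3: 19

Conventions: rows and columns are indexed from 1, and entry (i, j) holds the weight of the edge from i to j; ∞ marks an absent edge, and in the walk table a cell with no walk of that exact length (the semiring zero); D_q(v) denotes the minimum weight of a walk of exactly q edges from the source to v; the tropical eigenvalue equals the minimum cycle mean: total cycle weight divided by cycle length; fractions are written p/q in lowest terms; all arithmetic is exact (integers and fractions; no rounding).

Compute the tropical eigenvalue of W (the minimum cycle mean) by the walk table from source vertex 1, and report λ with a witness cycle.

q=0: [0, ∞, ∞, ∞]
q=1: [17, 0, 18, -8]
q=2: [-17, -6, 9, -2]
q=3: [-11, -17, 1, -25]
q=4: [-34, -23, -8, -19]
Optimal cycle mean attained by: cycle 1->4->1, total (-8) + (-9), length 2.
Answer: λ = -17/2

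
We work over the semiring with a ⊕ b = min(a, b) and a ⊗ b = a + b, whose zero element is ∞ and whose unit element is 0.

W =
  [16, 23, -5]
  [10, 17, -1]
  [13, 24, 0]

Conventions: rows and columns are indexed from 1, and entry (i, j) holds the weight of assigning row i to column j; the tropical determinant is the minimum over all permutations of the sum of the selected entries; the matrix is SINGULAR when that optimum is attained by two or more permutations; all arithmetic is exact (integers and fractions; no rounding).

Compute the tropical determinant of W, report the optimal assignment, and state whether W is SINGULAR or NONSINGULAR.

σ = (1, 2, 3): 16 + 17 + 0 = 33
σ = (1, 3, 2): 16 + (-1) + 24 = 39
σ = (2, 1, 3): 23 + 10 + 0 = 33
σ = (2, 3, 1): 23 + (-1) + 13 = 35
σ = (3, 1, 2): (-5) + 10 + 24 = 29
σ = (3, 2, 1): (-5) + 17 + 13 = 25
Optimal value attained by: σ = (3, 2, 1).
Answer: det⊕(W) = 25; verdict: NONSINGULAR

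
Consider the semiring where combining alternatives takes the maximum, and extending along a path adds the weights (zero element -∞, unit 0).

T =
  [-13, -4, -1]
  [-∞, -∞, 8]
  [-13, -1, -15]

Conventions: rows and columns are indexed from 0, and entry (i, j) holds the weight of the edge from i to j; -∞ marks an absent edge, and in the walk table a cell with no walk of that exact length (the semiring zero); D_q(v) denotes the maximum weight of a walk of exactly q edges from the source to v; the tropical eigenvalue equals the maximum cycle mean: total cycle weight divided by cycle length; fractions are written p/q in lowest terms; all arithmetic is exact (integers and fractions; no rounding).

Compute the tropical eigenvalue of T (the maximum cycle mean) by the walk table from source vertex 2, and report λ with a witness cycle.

q=0: [-∞, -∞, 0]
q=1: [-13, -1, -15]
q=2: [-26, -16, 7]
q=3: [-6, 6, -8]
Optimal cycle mean attained by: cycle 1->2->1, total 8 + (-1), length 2.
Answer: λ = 7/2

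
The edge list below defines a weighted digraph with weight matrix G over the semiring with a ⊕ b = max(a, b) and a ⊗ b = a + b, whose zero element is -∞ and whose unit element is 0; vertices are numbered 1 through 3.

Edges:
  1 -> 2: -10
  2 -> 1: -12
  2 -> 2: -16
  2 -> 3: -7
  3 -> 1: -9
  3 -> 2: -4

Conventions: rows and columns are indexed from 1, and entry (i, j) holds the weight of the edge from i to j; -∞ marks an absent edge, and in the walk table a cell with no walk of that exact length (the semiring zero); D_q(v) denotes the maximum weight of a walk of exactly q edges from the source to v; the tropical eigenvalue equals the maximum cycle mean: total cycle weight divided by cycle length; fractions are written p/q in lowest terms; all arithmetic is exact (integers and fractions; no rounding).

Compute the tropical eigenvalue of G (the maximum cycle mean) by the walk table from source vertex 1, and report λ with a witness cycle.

q=0: [0, -∞, -∞]
q=1: [-∞, -10, -∞]
q=2: [-22, -26, -17]
q=3: [-26, -21, -33]
Optimal cycle mean attained by: cycle 2->3->2, total (-7) + (-4), length 2.
Answer: λ = -11/2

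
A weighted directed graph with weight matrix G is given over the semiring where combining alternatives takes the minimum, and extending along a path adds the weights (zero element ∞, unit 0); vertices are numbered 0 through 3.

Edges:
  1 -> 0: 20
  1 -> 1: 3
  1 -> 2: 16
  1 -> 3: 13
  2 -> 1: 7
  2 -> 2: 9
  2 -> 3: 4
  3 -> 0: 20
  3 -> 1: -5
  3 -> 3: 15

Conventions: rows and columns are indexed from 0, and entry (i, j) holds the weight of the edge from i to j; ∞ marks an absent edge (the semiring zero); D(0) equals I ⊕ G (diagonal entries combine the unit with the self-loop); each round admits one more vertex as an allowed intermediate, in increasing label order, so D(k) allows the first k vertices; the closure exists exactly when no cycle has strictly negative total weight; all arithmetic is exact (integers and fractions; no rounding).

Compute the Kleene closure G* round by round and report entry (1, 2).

D(0):
  [0, ∞, ∞, ∞]
  [20, 0, 16, 13]
  [∞, 7, 0, 4]
  [20, -5, ∞, 0]
D(1):
  [0, ∞, ∞, ∞]
  [20, 0, 16, 13]
  [∞, 7, 0, 4]
  [20, -5, ∞, 0]
D(2):
  [0, ∞, ∞, ∞]
  [20, 0, 16, 13]
  [27, 7, 0, 4]
  [15, -5, 11, 0]
D(3):
  [0, ∞, ∞, ∞]
  [20, 0, 16, 13]
  [27, 7, 0, 4]
  [15, -5, 11, 0]
D(4):
  [0, ∞, ∞, ∞]
  [20, 0, 16, 13]
  [19, -1, 0, 4]
  [15, -5, 11, 0]
Answer: G*[1][2] = 16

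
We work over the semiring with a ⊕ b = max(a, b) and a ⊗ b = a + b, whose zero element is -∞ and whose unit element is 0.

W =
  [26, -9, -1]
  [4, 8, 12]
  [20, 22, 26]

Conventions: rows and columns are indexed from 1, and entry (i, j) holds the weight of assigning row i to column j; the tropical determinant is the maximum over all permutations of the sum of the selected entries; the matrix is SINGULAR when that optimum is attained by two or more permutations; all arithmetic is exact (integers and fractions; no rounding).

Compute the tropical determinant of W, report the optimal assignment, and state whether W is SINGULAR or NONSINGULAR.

σ = (1, 2, 3): 26 + 8 + 26 = 60
σ = (1, 3, 2): 26 + 12 + 22 = 60
σ = (2, 1, 3): (-9) + 4 + 26 = 21
σ = (2, 3, 1): (-9) + 12 + 20 = 23
σ = (3, 1, 2): (-1) + 4 + 22 = 25
σ = (3, 2, 1): (-1) + 8 + 20 = 27
Optimal value attained by: σ = (1, 2, 3).
Answer: det⊕(W) = 60; verdict: SINGULAR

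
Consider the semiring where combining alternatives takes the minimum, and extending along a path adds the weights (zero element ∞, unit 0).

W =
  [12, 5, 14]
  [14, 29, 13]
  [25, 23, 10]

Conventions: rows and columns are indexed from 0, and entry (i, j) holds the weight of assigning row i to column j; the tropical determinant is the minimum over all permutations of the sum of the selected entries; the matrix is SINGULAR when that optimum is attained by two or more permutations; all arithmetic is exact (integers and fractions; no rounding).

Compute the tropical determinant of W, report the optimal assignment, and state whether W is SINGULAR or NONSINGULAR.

σ = (0, 1, 2): 12 + 29 + 10 = 51
σ = (0, 2, 1): 12 + 13 + 23 = 48
σ = (1, 0, 2): 5 + 14 + 10 = 29
σ = (1, 2, 0): 5 + 13 + 25 = 43
σ = (2, 0, 1): 14 + 14 + 23 = 51
σ = (2, 1, 0): 14 + 29 + 25 = 68
Optimal value attained by: σ = (1, 0, 2).
Answer: det⊕(W) = 29; verdict: NONSINGULAR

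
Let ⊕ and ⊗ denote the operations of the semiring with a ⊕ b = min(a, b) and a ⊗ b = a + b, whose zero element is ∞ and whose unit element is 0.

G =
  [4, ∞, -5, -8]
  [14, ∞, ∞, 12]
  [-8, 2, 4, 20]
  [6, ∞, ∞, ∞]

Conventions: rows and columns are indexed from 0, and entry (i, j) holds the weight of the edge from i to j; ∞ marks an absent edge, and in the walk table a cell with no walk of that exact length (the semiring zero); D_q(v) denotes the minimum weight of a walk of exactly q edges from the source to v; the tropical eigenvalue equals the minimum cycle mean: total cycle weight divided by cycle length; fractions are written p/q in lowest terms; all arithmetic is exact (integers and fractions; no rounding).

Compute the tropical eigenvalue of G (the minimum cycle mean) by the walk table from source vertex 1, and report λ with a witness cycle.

q=0: [∞, 0, ∞, ∞]
q=1: [14, ∞, ∞, 12]
q=2: [18, ∞, 9, 6]
q=3: [1, 11, 13, 10]
q=4: [5, 15, -4, -7]
Optimal cycle mean attained by: cycle 0->2->0, total (-5) + (-8), length 2.
Answer: λ = -13/2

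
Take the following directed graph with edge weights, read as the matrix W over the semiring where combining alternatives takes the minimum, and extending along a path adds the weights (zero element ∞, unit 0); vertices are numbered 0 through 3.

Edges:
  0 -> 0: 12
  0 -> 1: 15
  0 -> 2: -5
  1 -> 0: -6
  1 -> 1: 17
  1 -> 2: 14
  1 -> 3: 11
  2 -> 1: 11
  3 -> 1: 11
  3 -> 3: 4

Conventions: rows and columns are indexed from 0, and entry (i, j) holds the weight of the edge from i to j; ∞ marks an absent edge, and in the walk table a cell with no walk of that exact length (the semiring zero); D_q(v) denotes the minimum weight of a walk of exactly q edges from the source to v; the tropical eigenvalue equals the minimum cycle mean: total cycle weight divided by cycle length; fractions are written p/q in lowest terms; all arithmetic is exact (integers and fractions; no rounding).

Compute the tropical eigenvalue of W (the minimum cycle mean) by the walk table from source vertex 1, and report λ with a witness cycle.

q=0: [∞, 0, ∞, ∞]
q=1: [-6, 17, 14, 11]
q=2: [6, 9, -11, 15]
q=3: [3, 0, 1, 19]
q=4: [-6, 12, -2, 11]
Optimal cycle mean attained by: cycle 0->2->1->0, total (-5) + 11 + (-6), length 3.
Answer: λ = 0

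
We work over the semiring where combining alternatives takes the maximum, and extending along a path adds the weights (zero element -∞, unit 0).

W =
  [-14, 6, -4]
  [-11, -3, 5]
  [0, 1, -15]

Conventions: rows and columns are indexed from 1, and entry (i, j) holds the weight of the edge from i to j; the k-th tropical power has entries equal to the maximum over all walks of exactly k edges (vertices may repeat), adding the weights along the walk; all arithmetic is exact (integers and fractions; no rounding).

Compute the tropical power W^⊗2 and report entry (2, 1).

W^⊗2:
  [-4, 3, 11]
  [5, 6, 2]
  [-10, 6, 6]
Key observation: the optimum is the walk 2->3->1, with weight 5 + 0 = 5.
Optimal value attained by: walk 2->3->1.
Answer: (W^⊗2)[2][1] = 5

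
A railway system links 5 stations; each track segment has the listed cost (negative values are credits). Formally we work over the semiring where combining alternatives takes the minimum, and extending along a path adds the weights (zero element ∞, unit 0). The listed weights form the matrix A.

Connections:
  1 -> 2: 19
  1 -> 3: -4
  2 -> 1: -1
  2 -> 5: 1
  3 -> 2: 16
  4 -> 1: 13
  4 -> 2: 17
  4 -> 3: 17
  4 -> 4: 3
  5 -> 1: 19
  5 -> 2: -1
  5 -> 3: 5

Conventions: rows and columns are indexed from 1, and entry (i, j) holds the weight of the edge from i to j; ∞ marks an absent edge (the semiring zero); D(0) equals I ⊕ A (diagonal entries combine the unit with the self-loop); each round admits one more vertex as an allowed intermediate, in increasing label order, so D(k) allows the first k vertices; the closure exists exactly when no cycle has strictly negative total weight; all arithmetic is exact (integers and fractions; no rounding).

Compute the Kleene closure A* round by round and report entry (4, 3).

D(0):
  [0, 19, -4, ∞, ∞]
  [-1, 0, ∞, ∞, 1]
  [∞, 16, 0, ∞, ∞]
  [13, 17, 17, 0, ∞]
  [19, -1, 5, ∞, 0]
D(1):
  [0, 19, -4, ∞, ∞]
  [-1, 0, -5, ∞, 1]
  [∞, 16, 0, ∞, ∞]
  [13, 17, 9, 0, ∞]
  [19, -1, 5, ∞, 0]
D(2):
  [0, 19, -4, ∞, 20]
  [-1, 0, -5, ∞, 1]
  [15, 16, 0, ∞, 17]
  [13, 17, 9, 0, 18]
  [-2, -1, -6, ∞, 0]
D(3):
  [0, 12, -4, ∞, 13]
  [-1, 0, -5, ∞, 1]
  [15, 16, 0, ∞, 17]
  [13, 17, 9, 0, 18]
  [-2, -1, -6, ∞, 0]
D(4):
  [0, 12, -4, ∞, 13]
  [-1, 0, -5, ∞, 1]
  [15, 16, 0, ∞, 17]
  [13, 17, 9, 0, 18]
  [-2, -1, -6, ∞, 0]
D(5):
  [0, 12, -4, ∞, 13]
  [-1, 0, -5, ∞, 1]
  [15, 16, 0, ∞, 17]
  [13, 17, 9, 0, 18]
  [-2, -1, -6, ∞, 0]
Answer: A*[4][3] = 9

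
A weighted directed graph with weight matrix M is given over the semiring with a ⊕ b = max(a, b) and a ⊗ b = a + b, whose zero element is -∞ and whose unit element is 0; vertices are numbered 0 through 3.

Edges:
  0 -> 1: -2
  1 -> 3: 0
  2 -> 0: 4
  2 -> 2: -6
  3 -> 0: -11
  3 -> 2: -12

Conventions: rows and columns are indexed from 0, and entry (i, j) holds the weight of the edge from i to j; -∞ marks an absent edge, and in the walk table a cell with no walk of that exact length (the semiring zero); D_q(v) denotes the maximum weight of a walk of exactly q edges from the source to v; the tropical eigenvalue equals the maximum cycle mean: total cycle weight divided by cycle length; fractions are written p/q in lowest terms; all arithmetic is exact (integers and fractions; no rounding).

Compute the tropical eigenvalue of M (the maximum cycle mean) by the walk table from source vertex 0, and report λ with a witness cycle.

q=0: [0, -∞, -∞, -∞]
q=1: [-∞, -2, -∞, -∞]
q=2: [-∞, -∞, -∞, -2]
q=3: [-13, -∞, -14, -∞]
q=4: [-10, -15, -20, -∞]
Optimal cycle mean attained by: cycle 0->1->3->2->0, total (-2) + 0 + (-12) + 4, length 4.
Answer: λ = -5/2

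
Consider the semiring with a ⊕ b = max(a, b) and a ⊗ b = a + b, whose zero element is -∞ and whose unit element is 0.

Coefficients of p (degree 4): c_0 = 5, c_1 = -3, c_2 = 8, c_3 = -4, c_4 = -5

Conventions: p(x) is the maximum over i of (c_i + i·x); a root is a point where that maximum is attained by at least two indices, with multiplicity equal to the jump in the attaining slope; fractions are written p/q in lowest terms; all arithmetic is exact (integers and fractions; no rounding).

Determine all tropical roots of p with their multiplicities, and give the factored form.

hull edge (i=0, c=5) to (i=2, c=8): slope 3/2, span 2
hull edge (i=2, c=8) to (i=4, c=-5): slope -13/2, span 2
Factored form: p(x) = -5 ⊗ (x ⊕ (-3/2)) ⊗ (x ⊕ (-3/2)) ⊗ (x ⊕ 13/2) ⊗ (x ⊕ 13/2)
Answer: roots = -3/2 (mult 2), 13/2 (mult 2)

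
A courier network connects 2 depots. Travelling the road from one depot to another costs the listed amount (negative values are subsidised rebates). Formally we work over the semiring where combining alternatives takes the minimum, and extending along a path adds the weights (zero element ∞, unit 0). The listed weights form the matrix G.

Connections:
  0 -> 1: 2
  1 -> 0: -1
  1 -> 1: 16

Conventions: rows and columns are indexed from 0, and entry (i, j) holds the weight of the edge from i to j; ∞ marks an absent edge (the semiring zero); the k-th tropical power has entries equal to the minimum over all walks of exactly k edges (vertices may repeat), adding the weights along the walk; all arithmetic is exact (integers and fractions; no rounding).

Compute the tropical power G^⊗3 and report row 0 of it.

G^⊗2:
  [1, 18]
  [15, 1]
G^⊗3:
  [17, 3]
  [0, 17]
Answer: row 0 of G^⊗3 = [17, 3]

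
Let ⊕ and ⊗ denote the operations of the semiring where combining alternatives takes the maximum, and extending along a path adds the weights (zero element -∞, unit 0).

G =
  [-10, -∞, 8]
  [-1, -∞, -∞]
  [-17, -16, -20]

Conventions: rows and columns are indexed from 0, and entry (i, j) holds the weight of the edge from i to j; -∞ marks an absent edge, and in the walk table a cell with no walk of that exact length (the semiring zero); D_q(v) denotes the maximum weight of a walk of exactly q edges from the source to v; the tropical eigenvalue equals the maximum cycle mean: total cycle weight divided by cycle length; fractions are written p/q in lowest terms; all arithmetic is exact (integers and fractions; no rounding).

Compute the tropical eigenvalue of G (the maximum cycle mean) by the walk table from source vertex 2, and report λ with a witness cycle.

q=0: [-∞, -∞, 0]
q=1: [-17, -16, -20]
q=2: [-17, -36, -9]
q=3: [-26, -25, -9]
Optimal cycle mean attained by: cycle 0->2->1->0, total 8 + (-16) + (-1), length 3.
Answer: λ = -3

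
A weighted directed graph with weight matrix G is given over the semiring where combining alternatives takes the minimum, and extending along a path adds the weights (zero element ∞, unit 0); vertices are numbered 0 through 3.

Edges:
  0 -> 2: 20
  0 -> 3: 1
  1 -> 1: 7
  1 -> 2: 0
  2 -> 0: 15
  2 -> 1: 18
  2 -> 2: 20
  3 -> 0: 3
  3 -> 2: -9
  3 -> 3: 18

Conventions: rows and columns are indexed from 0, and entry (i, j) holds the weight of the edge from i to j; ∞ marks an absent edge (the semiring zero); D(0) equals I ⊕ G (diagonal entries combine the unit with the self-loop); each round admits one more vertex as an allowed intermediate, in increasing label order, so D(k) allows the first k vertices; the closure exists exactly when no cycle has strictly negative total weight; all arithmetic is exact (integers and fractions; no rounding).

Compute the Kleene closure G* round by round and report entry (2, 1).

D(0):
  [0, ∞, 20, 1]
  [∞, 0, 0, ∞]
  [15, 18, 0, ∞]
  [3, ∞, -9, 0]
D(1):
  [0, ∞, 20, 1]
  [∞, 0, 0, ∞]
  [15, 18, 0, 16]
  [3, ∞, -9, 0]
D(2):
  [0, ∞, 20, 1]
  [∞, 0, 0, ∞]
  [15, 18, 0, 16]
  [3, ∞, -9, 0]
D(3):
  [0, 38, 20, 1]
  [15, 0, 0, 16]
  [15, 18, 0, 16]
  [3, 9, -9, 0]
D(4):
  [0, 10, -8, 1]
  [15, 0, 0, 16]
  [15, 18, 0, 16]
  [3, 9, -9, 0]
Answer: G*[2][1] = 18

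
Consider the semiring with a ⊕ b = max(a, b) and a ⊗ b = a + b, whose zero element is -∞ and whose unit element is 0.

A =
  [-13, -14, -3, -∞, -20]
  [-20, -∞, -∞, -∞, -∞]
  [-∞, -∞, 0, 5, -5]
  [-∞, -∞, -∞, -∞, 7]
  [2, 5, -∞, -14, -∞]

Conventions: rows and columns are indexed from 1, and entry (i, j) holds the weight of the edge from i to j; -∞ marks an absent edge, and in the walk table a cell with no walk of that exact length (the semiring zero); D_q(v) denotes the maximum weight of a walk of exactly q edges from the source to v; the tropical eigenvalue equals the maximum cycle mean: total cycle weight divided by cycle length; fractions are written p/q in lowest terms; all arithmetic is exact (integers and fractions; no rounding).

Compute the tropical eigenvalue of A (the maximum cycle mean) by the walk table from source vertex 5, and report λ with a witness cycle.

q=0: [-∞, -∞, -∞, -∞, 0]
q=1: [2, 5, -∞, -14, -∞]
q=2: [-11, -12, -1, -∞, -7]
q=3: [-5, -2, -1, 4, -6]
q=4: [-4, -1, -1, 4, 11]
q=5: [13, 16, -1, 4, 11]
Optimal cycle mean attained by: cycle 1->3->4->5->1, total (-3) + 5 + 7 + 2, length 4.
Answer: λ = 11/4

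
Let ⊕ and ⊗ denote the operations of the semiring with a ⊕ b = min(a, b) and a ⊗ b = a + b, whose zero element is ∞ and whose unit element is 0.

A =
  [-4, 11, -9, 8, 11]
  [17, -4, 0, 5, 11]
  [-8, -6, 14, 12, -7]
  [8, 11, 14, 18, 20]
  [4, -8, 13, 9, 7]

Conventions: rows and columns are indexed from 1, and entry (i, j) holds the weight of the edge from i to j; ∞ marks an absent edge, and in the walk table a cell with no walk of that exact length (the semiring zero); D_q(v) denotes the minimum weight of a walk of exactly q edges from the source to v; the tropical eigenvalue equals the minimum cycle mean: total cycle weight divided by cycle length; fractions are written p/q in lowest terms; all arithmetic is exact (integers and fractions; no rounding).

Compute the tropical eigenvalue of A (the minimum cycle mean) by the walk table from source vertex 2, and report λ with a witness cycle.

q=0: [∞, 0, ∞, ∞, ∞]
q=1: [17, -4, 0, 5, 11]
q=2: [-8, -8, -4, 1, -7]
q=3: [-12, -15, -17, -3, -11]
q=4: [-25, -23, -21, -10, -24]
q=5: [-29, -32, -34, -18, -28]
Optimal cycle mean attained by: cycle 1->3->1, total (-9) + (-8), length 2.
Answer: λ = -17/2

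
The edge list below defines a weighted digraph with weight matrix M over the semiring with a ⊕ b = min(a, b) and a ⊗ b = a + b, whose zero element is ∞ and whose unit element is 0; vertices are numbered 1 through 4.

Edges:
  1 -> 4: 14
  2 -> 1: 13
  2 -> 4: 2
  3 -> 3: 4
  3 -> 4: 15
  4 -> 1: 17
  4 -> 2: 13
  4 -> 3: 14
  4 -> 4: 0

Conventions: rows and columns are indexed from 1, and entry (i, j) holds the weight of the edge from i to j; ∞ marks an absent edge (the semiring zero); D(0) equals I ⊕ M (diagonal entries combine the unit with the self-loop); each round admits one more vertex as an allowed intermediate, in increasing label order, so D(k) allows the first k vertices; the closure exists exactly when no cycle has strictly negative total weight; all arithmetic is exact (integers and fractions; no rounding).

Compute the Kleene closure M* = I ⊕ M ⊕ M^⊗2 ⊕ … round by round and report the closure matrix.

D(0):
  [0, ∞, ∞, 14]
  [13, 0, ∞, 2]
  [∞, ∞, 0, 15]
  [17, 13, 14, 0]
D(1):
  [0, ∞, ∞, 14]
  [13, 0, ∞, 2]
  [∞, ∞, 0, 15]
  [17, 13, 14, 0]
D(2):
  [0, ∞, ∞, 14]
  [13, 0, ∞, 2]
  [∞, ∞, 0, 15]
  [17, 13, 14, 0]
D(3):
  [0, ∞, ∞, 14]
  [13, 0, ∞, 2]
  [∞, ∞, 0, 15]
  [17, 13, 14, 0]
D(4):
  [0, 27, 28, 14]
  [13, 0, 16, 2]
  [32, 28, 0, 15]
  [17, 13, 14, 0]
Answer: M* = [[0, 27, 28, 14], [13, 0, 16, 2], [32, 28, 0, 15], [17, 13, 14, 0]]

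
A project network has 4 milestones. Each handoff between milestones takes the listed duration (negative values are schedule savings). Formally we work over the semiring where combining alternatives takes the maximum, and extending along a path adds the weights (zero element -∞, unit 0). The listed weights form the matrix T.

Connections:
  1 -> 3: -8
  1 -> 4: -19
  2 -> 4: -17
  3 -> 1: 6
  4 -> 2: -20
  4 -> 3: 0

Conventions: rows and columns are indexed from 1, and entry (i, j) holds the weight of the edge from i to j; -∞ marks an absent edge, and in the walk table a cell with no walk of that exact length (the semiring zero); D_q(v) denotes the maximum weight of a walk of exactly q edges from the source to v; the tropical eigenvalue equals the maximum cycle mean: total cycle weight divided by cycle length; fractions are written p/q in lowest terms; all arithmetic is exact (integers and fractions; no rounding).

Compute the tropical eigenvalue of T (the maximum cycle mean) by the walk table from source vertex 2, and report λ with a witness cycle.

q=0: [-∞, 0, -∞, -∞]
q=1: [-∞, -∞, -∞, -17]
q=2: [-∞, -37, -17, -∞]
q=3: [-11, -∞, -∞, -54]
q=4: [-∞, -74, -19, -30]
Optimal cycle mean attained by: cycle 1->3->1, total (-8) + 6, length 2.
Answer: λ = -1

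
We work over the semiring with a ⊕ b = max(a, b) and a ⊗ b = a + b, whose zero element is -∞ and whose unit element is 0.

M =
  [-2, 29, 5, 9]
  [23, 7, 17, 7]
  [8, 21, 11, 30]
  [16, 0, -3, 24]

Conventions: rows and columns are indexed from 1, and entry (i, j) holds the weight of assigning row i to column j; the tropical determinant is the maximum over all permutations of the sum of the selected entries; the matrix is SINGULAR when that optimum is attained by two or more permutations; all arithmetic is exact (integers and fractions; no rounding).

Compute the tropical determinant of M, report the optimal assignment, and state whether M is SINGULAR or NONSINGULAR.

σ = (1, 2, 3, 4): (-2) + 7 + 11 + 24 = 40
σ = (1, 2, 4, 3): (-2) + 7 + 30 + (-3) = 32
σ = (1, 3, 2, 4): (-2) + 17 + 21 + 24 = 60
σ = (1, 3, 4, 2): (-2) + 17 + 30 + 0 = 45
σ = (1, 4, 2, 3): (-2) + 7 + 21 + (-3) = 23
σ = (1, 4, 3, 2): (-2) + 7 + 11 + 0 = 16
σ = (2, 1, 3, 4): 29 + 23 + 11 + 24 = 87
σ = (2, 1, 4, 3): 29 + 23 + 30 + (-3) = 79
σ = (2, 3, 1, 4): 29 + 17 + 8 + 24 = 78
σ = (2, 3, 4, 1): 29 + 17 + 30 + 16 = 92
σ = (2, 4, 1, 3): 29 + 7 + 8 + (-3) = 41
σ = (2, 4, 3, 1): 29 + 7 + 11 + 16 = 63
σ = (3, 1, 2, 4): 5 + 23 + 21 + 24 = 73
σ = (3, 1, 4, 2): 5 + 23 + 30 + 0 = 58
σ = (3, 2, 1, 4): 5 + 7 + 8 + 24 = 44
σ = (3, 2, 4, 1): 5 + 7 + 30 + 16 = 58
σ = (3, 4, 1, 2): 5 + 7 + 8 + 0 = 20
σ = (3, 4, 2, 1): 5 + 7 + 21 + 16 = 49
σ = (4, 1, 2, 3): 9 + 23 + 21 + (-3) = 50
σ = (4, 1, 3, 2): 9 + 23 + 11 + 0 = 43
σ = (4, 2, 1, 3): 9 + 7 + 8 + (-3) = 21
σ = (4, 2, 3, 1): 9 + 7 + 11 + 16 = 43
σ = (4, 3, 1, 2): 9 + 17 + 8 + 0 = 34
σ = (4, 3, 2, 1): 9 + 17 + 21 + 16 = 63
Optimal value attained by: σ = (2, 3, 4, 1).
Answer: det⊕(M) = 92; verdict: NONSINGULAR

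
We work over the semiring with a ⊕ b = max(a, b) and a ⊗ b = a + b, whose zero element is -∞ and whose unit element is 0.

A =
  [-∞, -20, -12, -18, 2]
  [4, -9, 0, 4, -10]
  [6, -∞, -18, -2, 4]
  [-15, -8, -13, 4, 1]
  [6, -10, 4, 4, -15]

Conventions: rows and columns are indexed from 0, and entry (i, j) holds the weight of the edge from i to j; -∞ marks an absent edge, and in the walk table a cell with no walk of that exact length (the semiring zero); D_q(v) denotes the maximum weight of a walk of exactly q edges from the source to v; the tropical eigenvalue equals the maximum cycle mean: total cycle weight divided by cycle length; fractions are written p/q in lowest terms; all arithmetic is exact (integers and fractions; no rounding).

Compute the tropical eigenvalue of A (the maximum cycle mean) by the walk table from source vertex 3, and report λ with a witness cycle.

q=0: [-∞, -∞, -∞, 0, -∞]
q=1: [-15, -8, -13, 4, 1]
q=2: [7, -4, 5, 8, 5]
q=3: [11, 0, 9, 12, 9]
q=4: [15, 4, 13, 16, 13]
q=5: [19, 8, 17, 20, 17]
Optimal cycle mean attained by: cycle 0->4->0, total 2 + 6, length 2.
Answer: λ = 4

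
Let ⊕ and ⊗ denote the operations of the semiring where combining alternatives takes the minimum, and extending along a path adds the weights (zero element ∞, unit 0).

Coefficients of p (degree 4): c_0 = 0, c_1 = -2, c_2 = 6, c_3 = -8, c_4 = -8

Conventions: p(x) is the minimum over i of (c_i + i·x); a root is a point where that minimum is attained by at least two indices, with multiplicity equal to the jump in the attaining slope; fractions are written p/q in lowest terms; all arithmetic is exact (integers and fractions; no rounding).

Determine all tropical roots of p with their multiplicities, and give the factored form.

hull edge (i=0, c=0) to (i=3, c=-8): slope -8/3, span 3
hull edge (i=3, c=-8) to (i=4, c=-8): slope 0, span 1
Factored form: p(x) = -8 ⊗ (x ⊕ 0) ⊗ (x ⊕ 8/3) ⊗ (x ⊕ 8/3) ⊗ (x ⊕ 8/3)
Answer: roots = 0 (mult 1), 8/3 (mult 3)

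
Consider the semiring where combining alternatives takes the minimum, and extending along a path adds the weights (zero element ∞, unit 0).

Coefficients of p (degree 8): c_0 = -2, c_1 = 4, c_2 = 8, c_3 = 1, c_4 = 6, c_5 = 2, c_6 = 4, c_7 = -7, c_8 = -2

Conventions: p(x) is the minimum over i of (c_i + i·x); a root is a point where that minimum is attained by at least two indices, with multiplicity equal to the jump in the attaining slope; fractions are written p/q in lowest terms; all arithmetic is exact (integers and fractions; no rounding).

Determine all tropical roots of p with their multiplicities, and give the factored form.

hull edge (i=0, c=-2) to (i=7, c=-7): slope -5/7, span 7
hull edge (i=7, c=-7) to (i=8, c=-2): slope 5, span 1
Factored form: p(x) = -2 ⊗ (x ⊕ (-5)) ⊗ (x ⊕ 5/7) ⊗ (x ⊕ 5/7) ⊗ (x ⊕ 5/7) ⊗ (x ⊕ 5/7) ⊗ (x ⊕ 5/7) ⊗ (x ⊕ 5/7) ⊗ (x ⊕ 5/7)
Answer: roots = -5 (mult 1), 5/7 (mult 7)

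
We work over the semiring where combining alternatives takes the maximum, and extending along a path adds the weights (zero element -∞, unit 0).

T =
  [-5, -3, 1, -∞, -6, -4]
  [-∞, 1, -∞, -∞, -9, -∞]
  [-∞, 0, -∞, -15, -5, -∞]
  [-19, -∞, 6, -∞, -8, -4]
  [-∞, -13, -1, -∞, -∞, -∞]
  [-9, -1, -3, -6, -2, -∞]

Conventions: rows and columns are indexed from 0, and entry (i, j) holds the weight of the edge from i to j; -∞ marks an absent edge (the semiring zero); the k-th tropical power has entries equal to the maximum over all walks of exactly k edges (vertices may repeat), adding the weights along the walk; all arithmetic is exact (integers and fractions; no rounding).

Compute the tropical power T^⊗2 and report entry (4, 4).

T^⊗2:
  [-10, 1, -4, -10, -4, -9]
  [-∞, 2, -10, -∞, -8, -∞]
  [-34, 1, -6, -∞, -9, -19]
  [-13, 6, -7, -9, 1, -23]
  [-∞, -1, -∞, -16, -6, -∞]
  [-14, 0, 0, -18, -8, -10]
Key observation: the optimum is the walk 4->2->4, with weight (-1) + (-5) = -6.
Optimal value attained by: walk 4->2->4.
Answer: (T^⊗2)[4][4] = -6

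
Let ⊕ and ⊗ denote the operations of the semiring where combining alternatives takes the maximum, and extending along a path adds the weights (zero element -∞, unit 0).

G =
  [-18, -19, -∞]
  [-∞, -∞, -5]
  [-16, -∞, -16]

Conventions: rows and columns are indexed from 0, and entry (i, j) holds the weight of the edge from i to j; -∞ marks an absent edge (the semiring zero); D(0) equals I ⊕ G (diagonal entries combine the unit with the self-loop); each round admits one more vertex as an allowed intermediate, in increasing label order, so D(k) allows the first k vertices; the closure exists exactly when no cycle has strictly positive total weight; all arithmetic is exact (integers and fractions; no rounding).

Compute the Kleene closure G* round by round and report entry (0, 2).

D(0):
  [0, -19, -∞]
  [-∞, 0, -5]
  [-16, -∞, 0]
D(1):
  [0, -19, -∞]
  [-∞, 0, -5]
  [-16, -35, 0]
D(2):
  [0, -19, -24]
  [-∞, 0, -5]
  [-16, -35, 0]
D(3):
  [0, -19, -24]
  [-21, 0, -5]
  [-16, -35, 0]
Answer: G*[0][2] = -24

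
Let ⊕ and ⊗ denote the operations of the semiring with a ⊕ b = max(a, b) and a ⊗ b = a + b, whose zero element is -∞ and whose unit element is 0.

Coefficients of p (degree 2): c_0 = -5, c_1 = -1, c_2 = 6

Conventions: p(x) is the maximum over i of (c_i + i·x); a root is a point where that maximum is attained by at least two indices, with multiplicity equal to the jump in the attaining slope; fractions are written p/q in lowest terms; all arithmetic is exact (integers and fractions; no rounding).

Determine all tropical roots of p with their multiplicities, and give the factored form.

hull edge (i=0, c=-5) to (i=2, c=6): slope 11/2, span 2
Factored form: p(x) = 6 ⊗ (x ⊕ (-11/2)) ⊗ (x ⊕ (-11/2))
Answer: roots = -11/2 (mult 2)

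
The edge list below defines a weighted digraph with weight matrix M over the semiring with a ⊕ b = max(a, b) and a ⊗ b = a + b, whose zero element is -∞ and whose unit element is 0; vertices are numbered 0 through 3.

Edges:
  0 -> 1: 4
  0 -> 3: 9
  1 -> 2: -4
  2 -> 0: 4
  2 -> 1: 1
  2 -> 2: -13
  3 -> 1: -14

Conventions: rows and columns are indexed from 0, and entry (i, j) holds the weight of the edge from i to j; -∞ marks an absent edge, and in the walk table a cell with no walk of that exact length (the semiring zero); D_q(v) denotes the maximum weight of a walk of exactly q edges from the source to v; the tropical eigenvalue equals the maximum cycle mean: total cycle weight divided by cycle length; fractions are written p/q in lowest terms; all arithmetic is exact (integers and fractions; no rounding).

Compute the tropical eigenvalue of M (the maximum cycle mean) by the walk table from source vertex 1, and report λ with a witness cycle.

q=0: [-∞, 0, -∞, -∞]
q=1: [-∞, -∞, -4, -∞]
q=2: [0, -3, -17, -∞]
q=3: [-13, 4, -7, 9]
q=4: [-3, -5, 0, -4]
Optimal cycle mean attained by: cycle 0->1->2->0, total 4 + (-4) + 4, length 3.
Answer: λ = 4/3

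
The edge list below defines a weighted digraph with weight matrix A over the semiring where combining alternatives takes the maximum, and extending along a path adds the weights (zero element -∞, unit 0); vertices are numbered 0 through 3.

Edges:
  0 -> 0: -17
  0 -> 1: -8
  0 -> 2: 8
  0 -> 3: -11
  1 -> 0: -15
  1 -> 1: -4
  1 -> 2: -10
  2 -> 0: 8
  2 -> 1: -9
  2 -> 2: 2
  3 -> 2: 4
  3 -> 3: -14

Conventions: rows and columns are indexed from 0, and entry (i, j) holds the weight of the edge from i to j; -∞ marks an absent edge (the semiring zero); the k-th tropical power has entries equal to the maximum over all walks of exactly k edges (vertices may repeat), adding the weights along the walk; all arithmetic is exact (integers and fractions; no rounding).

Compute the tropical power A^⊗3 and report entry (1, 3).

A^⊗2:
  [16, -1, 10, -25]
  [-2, -8, -7, -26]
  [10, 0, 16, -3]
  [12, -5, 6, -28]
A^⊗3:
  [18, 8, 24, 5]
  [1, -10, 6, -13]
  [24, 7, 18, -1]
  [14, 4, 20, 1]
Key observation: the optimum is the walk 1->2->0->3, with weight (-10) + 8 + (-11) = -13.
Optimal value attained by: walk 1->2->0->3.
Answer: (A^⊗3)[1][3] = -13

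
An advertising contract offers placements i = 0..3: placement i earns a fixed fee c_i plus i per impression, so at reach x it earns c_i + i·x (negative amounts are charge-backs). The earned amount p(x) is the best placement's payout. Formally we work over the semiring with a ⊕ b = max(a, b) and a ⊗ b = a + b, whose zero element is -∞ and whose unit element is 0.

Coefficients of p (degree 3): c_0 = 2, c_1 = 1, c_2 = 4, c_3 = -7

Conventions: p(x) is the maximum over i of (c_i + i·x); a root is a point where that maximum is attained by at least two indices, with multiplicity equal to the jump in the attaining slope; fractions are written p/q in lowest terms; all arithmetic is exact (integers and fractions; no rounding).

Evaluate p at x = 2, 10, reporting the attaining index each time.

p(2) = max(2+0·2=2, 1+1·2=3, 4+2·2=8, -7+3·2=-1) = 8 (attained by i=2)
p(10) = max(2+0·10=2, 1+1·10=11, 4+2·10=24, -7+3·10=23) = 24 (attained by i=2)
Answer: p(2) = 8; p(10) = 24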